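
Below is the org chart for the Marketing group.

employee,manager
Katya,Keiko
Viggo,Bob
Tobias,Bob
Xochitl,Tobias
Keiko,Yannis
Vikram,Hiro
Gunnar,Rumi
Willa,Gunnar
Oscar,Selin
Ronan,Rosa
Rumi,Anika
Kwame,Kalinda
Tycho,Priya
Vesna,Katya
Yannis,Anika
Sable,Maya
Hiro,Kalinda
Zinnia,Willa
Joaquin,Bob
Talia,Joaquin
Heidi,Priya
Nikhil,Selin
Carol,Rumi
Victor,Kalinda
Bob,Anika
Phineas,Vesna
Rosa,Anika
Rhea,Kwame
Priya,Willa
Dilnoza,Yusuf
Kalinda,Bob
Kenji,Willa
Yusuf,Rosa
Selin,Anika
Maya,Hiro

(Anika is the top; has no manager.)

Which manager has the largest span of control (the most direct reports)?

Direct-report counts: Anika has 5; Rumi has 2; Gunnar has 1; Willa has 3; Priya has 2; Yannis has 1; Keiko has 1; Katya has 1; Vesna has 1; Selin has 2; Rosa has 2; Yusuf has 1; Bob has 4; Tobias has 1; Kalinda has 3; Kwame has 1; Hiro has 2; Maya has 1; Joaquin has 1. The largest is 5, held by Anika.

Anika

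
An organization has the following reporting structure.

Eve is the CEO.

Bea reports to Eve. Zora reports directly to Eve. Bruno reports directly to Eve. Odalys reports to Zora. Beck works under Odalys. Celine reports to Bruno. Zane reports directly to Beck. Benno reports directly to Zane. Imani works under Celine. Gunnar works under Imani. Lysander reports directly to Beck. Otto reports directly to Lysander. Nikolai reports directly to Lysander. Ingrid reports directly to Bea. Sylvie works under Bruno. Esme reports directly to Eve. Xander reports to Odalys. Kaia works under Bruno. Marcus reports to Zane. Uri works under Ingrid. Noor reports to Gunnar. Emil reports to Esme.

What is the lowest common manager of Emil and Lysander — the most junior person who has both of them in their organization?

Emil's chain of managers is Esme, Eve. Lysander's chain of managers is Beck, Odalys, Zora, Eve. The first manager that appears in both chains is Eve.

Eve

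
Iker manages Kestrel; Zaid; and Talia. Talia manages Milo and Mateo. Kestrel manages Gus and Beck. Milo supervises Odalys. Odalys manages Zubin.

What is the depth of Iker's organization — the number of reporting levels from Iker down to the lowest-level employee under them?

The longest chain under Iker runs Iker → Talia → Milo → Odalys → Zubin, which is 4 levels below Iker.

4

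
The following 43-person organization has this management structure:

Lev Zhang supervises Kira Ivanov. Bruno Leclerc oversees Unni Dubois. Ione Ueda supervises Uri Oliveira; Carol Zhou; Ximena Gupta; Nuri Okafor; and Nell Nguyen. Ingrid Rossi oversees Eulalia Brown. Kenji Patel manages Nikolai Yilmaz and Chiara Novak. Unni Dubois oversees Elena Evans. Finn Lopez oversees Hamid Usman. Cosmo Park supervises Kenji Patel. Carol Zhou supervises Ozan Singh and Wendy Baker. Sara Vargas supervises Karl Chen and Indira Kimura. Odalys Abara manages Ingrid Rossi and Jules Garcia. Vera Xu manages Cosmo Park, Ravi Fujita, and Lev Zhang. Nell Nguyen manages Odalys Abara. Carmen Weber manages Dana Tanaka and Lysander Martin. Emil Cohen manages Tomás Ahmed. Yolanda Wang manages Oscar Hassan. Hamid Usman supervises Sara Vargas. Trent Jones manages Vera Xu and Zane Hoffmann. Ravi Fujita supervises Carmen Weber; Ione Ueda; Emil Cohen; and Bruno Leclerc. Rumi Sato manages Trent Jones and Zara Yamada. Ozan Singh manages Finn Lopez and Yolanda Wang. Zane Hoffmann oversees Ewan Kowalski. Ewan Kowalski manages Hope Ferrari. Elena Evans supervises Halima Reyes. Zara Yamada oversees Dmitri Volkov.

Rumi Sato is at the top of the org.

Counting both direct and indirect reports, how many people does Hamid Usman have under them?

Hamid Usman directly manages Sara Vargas. Under Sara Vargas: Indira Kimura, Karl Chen (2). That's 3 in total.

3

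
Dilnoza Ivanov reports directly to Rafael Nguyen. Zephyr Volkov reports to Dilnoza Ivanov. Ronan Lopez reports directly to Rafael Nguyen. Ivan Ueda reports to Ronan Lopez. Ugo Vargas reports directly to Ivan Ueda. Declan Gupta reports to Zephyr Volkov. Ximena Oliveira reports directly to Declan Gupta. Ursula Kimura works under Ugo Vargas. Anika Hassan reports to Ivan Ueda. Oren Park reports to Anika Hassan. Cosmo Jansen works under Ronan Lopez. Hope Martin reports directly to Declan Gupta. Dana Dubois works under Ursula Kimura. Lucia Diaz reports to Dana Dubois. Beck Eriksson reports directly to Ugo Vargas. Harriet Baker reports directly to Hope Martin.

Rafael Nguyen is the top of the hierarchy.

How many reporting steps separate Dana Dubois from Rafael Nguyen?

Chain from Dana Dubois up to Rafael Nguyen: Dana Dubois → Ursula Kimura → Ugo Vargas → Ivan Ueda → Ronan Lopez → Rafael Nguyen. That is 5 steps up, so Dana Dubois is 5 levels below Rafael Nguyen.

5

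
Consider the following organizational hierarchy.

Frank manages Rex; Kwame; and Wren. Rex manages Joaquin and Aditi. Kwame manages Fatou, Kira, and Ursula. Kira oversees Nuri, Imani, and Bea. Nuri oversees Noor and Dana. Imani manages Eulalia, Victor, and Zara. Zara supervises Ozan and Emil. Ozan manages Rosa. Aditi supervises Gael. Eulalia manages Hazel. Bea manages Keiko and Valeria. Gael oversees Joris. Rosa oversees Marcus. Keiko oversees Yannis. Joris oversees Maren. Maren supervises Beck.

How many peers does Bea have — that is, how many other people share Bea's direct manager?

Bea reports to Kira. Kira's other direct reports are Nuri, Imani — 2 peers.

2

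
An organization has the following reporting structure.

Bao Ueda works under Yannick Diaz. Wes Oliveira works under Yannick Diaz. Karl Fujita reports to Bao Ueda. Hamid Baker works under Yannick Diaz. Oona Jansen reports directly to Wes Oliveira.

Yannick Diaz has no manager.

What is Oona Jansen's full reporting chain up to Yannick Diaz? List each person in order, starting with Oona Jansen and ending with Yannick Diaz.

Oona Jansen -> Wes Oliveira -> Yannick Diaz

Oona Jansen reports to Wes Oliveira. Wes Oliveira reports to Yannick Diaz. Yannick Diaz is at the top.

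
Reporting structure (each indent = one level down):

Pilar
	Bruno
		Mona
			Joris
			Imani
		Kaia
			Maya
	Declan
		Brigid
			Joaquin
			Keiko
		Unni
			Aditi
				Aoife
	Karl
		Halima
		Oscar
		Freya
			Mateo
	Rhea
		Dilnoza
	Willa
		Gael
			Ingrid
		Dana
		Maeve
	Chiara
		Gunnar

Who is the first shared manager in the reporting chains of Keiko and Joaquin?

Keiko's chain of managers is Brigid, Declan, Pilar. Joaquin's chain of managers is Brigid, Declan, Pilar. The first manager that appears in both chains is Brigid.

Brigid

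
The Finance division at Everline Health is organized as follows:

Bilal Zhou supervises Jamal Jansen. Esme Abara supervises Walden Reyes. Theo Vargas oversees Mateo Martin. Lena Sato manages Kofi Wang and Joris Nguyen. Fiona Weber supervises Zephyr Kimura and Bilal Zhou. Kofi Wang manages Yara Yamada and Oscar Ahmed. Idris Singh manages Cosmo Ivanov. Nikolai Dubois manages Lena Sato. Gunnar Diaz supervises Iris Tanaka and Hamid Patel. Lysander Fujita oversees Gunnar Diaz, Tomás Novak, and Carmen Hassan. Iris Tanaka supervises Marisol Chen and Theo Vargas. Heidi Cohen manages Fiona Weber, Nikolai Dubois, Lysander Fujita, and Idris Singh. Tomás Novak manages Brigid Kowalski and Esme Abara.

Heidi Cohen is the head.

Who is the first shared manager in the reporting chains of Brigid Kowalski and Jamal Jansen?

Heidi Cohen

Brigid Kowalski's chain of managers is Tomás Novak, Lysander Fujita, Heidi Cohen. Jamal Jansen's chain of managers is Bilal Zhou, Fiona Weber, Heidi Cohen. The first manager that appears in both chains is Heidi Cohen.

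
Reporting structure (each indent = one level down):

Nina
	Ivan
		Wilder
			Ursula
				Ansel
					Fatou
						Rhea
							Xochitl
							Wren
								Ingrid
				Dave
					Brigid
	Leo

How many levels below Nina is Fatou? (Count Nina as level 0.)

5

Chain from Fatou up to Nina: Fatou → Ansel → Ursula → Wilder → Ivan → Nina. That is 5 steps up, so Fatou is 5 levels below Nina.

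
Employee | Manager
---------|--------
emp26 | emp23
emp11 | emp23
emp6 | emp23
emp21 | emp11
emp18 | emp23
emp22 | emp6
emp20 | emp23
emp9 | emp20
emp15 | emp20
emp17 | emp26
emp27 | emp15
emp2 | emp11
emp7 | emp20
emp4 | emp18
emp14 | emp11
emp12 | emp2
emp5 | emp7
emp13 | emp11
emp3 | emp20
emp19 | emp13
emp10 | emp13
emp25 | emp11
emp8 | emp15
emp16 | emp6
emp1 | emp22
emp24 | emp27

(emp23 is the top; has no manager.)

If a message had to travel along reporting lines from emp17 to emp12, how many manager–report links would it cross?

5

emp17 is 2 levels below emp23, and emp12 is 3 levels below emp23 (their lowest common manager). The shortest path runs up from emp17 to emp23 and back down to emp12: 2 + 3 = 5 links.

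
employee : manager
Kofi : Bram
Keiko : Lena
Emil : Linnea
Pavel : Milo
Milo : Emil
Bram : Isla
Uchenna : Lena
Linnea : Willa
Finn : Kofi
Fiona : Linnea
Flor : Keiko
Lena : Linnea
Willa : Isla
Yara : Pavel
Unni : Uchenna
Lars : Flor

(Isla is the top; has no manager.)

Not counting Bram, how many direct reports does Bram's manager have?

Bram reports to Isla. Isla's other direct reports are Willa — 1 peer.

1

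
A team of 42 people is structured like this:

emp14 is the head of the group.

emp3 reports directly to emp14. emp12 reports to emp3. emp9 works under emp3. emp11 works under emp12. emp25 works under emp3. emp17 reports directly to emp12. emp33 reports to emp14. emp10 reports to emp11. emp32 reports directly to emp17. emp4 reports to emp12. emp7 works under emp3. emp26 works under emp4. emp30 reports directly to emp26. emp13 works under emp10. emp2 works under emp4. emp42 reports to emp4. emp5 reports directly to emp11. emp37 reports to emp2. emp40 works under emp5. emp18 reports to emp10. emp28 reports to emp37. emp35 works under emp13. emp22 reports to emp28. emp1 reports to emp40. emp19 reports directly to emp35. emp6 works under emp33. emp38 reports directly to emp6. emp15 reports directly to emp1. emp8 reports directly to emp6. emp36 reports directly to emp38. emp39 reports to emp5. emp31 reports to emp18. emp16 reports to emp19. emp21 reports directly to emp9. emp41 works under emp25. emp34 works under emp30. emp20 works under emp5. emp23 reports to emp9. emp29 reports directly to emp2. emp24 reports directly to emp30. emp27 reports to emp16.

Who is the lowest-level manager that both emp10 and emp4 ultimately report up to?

emp12

emp10's chain of managers is emp11, emp12, emp3, emp14. emp4's chain of managers is emp12, emp3, emp14. The first manager that appears in both chains is emp12.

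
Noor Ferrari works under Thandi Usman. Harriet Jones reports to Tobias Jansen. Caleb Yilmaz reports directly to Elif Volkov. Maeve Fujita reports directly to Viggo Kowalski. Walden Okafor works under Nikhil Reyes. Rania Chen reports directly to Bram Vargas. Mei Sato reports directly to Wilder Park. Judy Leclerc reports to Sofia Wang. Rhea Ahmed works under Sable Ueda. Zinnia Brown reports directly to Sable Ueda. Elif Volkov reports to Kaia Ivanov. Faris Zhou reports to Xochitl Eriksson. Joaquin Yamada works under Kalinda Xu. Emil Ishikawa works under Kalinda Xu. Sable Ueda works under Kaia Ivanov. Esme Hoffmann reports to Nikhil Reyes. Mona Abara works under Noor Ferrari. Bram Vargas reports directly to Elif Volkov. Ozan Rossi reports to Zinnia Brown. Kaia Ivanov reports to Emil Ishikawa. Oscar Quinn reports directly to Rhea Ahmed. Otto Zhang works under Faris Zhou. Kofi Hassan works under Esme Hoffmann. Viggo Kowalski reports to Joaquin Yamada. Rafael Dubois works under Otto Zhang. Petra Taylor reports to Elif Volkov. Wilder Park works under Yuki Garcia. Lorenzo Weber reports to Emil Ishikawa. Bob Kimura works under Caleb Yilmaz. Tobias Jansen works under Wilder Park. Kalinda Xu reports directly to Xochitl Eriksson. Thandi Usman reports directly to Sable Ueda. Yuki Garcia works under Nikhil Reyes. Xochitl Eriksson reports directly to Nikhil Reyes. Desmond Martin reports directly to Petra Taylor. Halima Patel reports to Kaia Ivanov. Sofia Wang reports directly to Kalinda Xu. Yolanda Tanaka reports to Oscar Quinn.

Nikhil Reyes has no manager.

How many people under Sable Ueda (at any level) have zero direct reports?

The people in Sable Ueda's organization with no one reporting to them are Ozan Rossi, Mona Abara, Yolanda Tanaka. That is 3.

3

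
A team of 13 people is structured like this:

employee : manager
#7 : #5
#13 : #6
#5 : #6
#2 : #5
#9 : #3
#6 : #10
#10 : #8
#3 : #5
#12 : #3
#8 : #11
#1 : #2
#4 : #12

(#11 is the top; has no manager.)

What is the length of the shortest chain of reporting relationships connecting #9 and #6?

3

#9 is in #6's organization: the chain from #9 up to #6 is #9 → #3 → #5 → #6, which is 3 links.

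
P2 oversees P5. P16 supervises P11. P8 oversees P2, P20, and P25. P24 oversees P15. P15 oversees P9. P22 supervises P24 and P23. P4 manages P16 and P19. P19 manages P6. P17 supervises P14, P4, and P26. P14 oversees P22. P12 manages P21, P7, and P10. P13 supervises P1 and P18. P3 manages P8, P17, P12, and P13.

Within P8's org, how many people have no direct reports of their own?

3

The people in P8's organization with no one reporting to them are P20, P5, P25. That is 3.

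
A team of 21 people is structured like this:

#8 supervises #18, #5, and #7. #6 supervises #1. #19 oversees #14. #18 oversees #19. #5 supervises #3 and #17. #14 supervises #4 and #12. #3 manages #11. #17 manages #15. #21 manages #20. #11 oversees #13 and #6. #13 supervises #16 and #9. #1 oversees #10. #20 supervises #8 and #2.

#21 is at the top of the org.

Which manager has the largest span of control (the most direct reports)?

#8

Direct-report counts: #21 has 1; #20 has 2; #8 has 3; #18 has 1; #19 has 1; #14 has 2; #5 has 2; #17 has 1; #3 has 1; #11 has 2; #6 has 1; #1 has 1; #13 has 2. The largest is 3, held by #8.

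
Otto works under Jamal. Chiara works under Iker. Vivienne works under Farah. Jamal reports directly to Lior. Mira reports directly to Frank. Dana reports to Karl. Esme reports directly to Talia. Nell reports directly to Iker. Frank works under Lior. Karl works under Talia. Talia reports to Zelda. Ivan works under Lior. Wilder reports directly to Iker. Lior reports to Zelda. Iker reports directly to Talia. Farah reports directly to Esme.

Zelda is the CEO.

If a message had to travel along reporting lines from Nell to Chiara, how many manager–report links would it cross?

2

Nell is 1 level below Iker, and Chiara is 1 level below Iker (their lowest common manager). The shortest path runs up from Nell to Iker and back down to Chiara: 1 + 1 = 2 links.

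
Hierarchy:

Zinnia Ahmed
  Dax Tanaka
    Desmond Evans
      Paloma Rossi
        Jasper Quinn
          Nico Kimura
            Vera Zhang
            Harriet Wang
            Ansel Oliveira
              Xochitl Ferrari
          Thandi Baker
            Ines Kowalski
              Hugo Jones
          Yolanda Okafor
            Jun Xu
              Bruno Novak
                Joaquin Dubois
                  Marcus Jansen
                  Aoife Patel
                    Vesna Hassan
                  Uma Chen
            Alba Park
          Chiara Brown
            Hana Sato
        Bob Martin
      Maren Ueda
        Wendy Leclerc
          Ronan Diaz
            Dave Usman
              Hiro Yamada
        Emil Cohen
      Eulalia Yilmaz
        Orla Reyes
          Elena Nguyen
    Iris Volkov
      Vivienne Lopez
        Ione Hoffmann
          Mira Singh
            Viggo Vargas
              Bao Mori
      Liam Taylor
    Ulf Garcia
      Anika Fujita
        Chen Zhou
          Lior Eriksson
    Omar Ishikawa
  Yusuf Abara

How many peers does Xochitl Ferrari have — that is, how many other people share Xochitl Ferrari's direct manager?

0

Xochitl Ferrari reports to Ansel Oliveira, and Ansel Oliveira has no other direct reports. Xochitl Ferrari has 0 peers.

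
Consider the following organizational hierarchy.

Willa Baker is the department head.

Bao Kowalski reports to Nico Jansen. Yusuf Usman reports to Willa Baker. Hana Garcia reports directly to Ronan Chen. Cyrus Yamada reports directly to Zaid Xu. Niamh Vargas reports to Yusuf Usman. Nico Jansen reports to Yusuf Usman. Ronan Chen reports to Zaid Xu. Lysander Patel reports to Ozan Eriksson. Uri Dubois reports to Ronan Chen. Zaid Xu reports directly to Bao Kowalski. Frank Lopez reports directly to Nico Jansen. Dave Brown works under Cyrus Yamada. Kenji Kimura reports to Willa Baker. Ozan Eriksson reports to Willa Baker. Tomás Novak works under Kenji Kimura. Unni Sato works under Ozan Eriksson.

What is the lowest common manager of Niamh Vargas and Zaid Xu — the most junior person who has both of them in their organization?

Yusuf Usman

Niamh Vargas's chain of managers is Yusuf Usman, Willa Baker. Zaid Xu's chain of managers is Bao Kowalski, Nico Jansen, Yusuf Usman, Willa Baker. The first manager that appears in both chains is Yusuf Usman.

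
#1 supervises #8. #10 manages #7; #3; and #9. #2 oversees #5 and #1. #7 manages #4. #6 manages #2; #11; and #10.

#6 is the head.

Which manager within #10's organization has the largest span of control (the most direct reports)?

Direct-report counts within #10's organization: #10 has 3; #7 has 1. The largest is 3, held by #10.

#10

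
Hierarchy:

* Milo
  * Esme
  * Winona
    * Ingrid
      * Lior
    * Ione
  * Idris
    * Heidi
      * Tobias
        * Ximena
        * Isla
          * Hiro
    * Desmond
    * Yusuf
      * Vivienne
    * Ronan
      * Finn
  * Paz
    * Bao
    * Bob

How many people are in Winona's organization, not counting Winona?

3

Winona directly manages Ingrid, Ione. Under Ingrid: Lior (1). Ione has no reports. So Winona's organization is 2 direct reports plus everyone under them: 2 + 1 = 3.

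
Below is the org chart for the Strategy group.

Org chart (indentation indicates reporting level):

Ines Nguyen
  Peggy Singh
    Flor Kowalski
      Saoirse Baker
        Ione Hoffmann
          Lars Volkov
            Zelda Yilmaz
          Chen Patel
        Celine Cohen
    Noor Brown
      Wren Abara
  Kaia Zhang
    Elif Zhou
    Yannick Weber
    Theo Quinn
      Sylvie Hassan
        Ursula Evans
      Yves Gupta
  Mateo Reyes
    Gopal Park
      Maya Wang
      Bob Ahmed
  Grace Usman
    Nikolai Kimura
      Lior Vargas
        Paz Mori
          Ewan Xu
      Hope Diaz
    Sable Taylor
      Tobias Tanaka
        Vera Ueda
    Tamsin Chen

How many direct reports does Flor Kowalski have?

Flor Kowalski directly manages Saoirse Baker. That is 1 direct report.

1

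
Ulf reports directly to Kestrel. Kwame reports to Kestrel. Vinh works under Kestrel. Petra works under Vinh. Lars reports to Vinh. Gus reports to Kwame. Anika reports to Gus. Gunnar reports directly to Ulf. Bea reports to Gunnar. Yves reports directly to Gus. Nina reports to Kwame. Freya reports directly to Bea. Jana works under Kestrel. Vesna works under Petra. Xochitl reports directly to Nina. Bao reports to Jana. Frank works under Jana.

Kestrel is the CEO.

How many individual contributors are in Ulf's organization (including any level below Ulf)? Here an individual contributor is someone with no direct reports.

The only person in Ulf's organization with no one reporting to them is Freya. That is 1.

1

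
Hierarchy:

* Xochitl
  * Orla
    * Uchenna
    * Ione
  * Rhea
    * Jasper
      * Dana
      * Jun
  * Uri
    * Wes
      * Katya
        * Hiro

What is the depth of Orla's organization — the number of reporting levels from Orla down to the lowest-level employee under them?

The longest chain under Orla runs Orla → Ione, which is 1 level below Orla.

1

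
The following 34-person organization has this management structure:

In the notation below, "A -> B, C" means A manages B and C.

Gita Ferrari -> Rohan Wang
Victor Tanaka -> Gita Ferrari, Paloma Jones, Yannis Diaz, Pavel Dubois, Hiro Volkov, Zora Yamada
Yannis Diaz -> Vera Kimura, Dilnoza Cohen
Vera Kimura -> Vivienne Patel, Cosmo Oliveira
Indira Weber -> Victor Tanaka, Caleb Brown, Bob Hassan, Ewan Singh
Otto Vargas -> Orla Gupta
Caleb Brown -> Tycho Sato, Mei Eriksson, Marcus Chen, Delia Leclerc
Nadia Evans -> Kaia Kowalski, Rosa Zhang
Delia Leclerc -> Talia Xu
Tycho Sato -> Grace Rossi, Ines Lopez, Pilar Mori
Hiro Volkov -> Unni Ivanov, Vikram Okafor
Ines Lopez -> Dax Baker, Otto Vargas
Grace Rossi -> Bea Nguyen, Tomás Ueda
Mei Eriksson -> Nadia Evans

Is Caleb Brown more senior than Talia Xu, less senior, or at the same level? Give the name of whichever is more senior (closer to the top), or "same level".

Caleb Brown

Caleb Brown is 1 level below Indira Weber; Talia Xu is 3. Caleb Brown is higher.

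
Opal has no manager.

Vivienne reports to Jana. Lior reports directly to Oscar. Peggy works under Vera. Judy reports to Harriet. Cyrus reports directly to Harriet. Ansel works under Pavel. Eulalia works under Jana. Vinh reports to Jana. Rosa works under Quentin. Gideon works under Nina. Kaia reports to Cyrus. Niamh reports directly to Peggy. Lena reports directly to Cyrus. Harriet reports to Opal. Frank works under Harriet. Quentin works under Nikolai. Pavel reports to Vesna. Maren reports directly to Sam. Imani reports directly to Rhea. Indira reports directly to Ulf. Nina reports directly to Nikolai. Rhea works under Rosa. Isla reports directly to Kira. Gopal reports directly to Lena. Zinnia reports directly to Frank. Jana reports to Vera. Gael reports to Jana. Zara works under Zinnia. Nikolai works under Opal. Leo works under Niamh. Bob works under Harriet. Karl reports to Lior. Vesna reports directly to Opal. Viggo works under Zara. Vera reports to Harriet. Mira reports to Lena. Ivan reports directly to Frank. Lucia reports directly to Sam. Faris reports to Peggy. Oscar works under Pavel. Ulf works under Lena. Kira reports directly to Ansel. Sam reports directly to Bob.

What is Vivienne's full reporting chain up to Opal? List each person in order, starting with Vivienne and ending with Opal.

Vivienne reports to Jana. Jana reports to Vera. Vera reports to Harriet. Harriet reports to Opal. Opal is at the top.

Vivienne -> Jana -> Vera -> Harriet -> Opal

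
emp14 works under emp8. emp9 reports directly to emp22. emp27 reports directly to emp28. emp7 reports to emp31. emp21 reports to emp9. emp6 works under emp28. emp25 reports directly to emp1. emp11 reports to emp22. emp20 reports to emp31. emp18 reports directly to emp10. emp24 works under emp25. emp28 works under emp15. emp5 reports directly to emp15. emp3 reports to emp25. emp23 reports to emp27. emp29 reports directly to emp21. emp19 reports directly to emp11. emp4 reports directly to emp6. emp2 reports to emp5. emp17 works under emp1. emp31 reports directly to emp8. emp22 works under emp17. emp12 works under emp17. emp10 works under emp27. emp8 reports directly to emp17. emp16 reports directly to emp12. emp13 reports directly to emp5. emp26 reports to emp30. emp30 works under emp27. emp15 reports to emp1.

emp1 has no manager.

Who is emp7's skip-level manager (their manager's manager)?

emp8

emp7 reports to emp31, and emp31 reports to emp8. So emp7's skip-level manager is emp8.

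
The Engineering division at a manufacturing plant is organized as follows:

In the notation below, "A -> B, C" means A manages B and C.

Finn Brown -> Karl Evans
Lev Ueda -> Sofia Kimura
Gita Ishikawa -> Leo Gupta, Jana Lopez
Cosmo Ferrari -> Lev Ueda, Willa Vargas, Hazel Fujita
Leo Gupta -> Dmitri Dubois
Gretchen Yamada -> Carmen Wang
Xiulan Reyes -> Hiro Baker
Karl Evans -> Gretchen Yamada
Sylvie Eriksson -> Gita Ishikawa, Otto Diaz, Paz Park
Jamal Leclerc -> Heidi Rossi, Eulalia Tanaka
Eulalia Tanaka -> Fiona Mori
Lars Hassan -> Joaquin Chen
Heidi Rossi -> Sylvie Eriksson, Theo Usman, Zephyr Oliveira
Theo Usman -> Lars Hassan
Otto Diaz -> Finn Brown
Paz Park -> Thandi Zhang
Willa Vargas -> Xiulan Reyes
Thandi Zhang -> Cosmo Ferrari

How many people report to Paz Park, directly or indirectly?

Paz Park directly manages Thandi Zhang. Under Thandi Zhang: Cosmo Ferrari, Hazel Fujita, Willa Vargas, Xiulan Reyes, Hiro Baker, Lev Ueda, Sofia Kimura (7). That's 8 in total.

8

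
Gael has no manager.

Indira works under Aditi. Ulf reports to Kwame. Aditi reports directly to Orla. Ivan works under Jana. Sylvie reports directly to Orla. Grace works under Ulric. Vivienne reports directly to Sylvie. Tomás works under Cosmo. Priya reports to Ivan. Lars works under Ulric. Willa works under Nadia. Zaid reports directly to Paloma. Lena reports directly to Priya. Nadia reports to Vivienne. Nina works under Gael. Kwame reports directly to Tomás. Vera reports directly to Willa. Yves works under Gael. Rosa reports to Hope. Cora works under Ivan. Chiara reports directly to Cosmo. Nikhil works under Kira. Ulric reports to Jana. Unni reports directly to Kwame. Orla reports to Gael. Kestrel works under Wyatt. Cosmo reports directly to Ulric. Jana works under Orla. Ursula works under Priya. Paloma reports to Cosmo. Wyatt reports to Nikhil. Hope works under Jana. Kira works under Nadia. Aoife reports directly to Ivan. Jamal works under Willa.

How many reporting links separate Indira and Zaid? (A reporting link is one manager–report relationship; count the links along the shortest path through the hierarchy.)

7

Indira is 2 levels below Orla, and Zaid is 5 levels below Orla (their lowest common manager). The shortest path runs up from Indira to Orla and back down to Zaid: 2 + 5 = 7 links.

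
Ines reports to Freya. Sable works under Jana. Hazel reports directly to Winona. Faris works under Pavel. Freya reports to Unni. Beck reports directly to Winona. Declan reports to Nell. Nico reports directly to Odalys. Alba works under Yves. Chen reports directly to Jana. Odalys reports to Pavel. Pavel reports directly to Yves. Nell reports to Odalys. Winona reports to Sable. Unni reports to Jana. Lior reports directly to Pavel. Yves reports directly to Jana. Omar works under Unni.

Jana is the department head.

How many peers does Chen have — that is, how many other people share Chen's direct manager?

3

Chen reports to Jana. Jana's other direct reports are Sable, Yves, Unni — 3 peers.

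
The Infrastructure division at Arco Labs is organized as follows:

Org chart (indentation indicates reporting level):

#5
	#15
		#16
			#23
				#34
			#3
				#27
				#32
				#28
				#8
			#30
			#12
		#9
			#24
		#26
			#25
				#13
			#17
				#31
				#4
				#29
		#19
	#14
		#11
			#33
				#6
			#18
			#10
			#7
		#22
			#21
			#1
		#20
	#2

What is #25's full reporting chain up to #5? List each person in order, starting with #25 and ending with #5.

#25 -> #26 -> #15 -> #5

#25 reports to #26. #26 reports to #15. #15 reports to #5. #5 is at the top.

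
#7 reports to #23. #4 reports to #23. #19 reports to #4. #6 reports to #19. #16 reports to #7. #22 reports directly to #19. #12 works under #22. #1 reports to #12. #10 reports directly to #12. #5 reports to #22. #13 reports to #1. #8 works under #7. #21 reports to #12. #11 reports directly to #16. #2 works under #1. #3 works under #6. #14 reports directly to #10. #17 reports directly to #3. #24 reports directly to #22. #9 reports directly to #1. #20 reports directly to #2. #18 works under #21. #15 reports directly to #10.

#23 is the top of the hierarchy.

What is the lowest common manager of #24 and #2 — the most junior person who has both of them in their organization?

#22

#24's chain of managers is #22, #19, #4, #23. #2's chain of managers is #1, #12, #22, #19, #4, #23. The first manager that appears in both chains is #22.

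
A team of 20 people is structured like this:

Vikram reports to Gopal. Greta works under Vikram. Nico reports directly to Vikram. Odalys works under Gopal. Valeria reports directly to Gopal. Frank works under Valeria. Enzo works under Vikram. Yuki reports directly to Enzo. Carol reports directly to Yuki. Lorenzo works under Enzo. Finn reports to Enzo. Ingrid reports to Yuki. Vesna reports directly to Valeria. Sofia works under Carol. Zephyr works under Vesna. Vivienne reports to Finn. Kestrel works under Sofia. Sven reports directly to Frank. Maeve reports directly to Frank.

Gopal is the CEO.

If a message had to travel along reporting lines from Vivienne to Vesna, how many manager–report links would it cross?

Vivienne is 4 levels below Gopal, and Vesna is 2 levels below Gopal (their lowest common manager). The shortest path runs up from Vivienne to Gopal and back down to Vesna: 4 + 2 = 6 links.

6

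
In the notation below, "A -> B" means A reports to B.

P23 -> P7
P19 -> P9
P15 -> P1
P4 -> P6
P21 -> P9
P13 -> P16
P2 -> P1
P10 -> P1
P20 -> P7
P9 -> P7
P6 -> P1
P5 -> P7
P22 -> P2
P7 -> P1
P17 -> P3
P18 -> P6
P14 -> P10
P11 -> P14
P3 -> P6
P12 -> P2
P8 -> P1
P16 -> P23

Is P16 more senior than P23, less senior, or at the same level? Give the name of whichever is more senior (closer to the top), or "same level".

P23

P16 is 3 levels below P1; P23 is 2. P23 is higher.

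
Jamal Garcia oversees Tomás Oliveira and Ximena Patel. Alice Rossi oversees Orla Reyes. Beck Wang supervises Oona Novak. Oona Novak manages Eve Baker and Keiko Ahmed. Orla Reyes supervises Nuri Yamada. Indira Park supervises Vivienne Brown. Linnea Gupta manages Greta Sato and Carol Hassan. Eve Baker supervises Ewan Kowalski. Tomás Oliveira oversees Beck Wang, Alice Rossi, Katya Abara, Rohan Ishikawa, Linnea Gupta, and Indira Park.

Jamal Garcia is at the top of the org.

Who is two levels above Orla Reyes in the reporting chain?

Orla Reyes reports to Alice Rossi, and Alice Rossi reports to Tomás Oliveira. So Orla Reyes's skip-level manager is Tomás Oliveira.

Tomás Oliveira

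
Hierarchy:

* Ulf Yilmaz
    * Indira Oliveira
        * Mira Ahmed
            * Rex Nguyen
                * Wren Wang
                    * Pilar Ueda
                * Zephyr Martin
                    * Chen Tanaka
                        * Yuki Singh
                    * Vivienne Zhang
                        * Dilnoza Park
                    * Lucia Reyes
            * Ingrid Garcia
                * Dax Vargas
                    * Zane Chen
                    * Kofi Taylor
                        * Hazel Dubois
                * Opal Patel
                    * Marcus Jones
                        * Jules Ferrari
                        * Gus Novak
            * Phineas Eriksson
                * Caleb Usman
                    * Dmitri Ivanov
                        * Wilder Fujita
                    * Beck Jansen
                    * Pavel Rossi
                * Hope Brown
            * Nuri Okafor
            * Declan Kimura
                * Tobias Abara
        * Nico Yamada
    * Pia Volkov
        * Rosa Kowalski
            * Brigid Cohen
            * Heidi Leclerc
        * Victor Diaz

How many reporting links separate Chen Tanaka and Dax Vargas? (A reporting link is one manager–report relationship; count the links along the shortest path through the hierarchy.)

Chen Tanaka is 3 levels below Mira Ahmed, and Dax Vargas is 2 levels below Mira Ahmed (their lowest common manager). The shortest path runs up from Chen Tanaka to Mira Ahmed and back down to Dax Vargas: 3 + 2 = 5 links.

5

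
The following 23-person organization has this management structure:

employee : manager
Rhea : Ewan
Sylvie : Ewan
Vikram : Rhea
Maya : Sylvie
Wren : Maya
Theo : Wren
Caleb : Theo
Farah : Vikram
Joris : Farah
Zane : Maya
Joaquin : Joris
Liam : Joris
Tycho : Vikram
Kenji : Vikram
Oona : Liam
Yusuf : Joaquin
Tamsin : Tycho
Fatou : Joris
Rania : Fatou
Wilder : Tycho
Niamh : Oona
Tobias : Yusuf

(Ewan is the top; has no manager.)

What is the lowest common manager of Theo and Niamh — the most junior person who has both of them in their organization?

Theo's chain of managers is Wren, Maya, Sylvie, Ewan. Niamh's chain of managers is Oona, Liam, Joris, Farah, Vikram, Rhea, Ewan. The first manager that appears in both chains is Ewan.

Ewan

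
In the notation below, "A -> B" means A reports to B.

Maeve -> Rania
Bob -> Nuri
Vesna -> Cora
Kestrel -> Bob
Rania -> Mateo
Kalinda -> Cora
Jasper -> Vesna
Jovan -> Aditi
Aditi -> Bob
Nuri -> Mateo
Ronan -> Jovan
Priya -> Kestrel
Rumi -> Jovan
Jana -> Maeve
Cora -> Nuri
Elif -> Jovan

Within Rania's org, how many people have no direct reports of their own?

1

The only person in Rania's organization with no one reporting to them is Jana. That is 1.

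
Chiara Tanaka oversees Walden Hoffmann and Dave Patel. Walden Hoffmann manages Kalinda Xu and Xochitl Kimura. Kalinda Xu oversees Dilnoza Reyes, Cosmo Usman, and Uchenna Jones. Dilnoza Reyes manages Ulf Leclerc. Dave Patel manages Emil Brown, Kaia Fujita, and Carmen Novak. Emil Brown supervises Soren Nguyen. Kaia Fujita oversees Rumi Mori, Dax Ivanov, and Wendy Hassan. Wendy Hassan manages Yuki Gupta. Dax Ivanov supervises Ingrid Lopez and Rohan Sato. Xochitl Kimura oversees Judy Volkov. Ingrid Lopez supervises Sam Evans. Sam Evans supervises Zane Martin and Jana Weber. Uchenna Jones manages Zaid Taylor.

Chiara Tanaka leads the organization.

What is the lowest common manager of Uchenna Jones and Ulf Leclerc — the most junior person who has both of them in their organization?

Kalinda Xu

Uchenna Jones's chain of managers is Kalinda Xu, Walden Hoffmann, Chiara Tanaka. Ulf Leclerc's chain of managers is Dilnoza Reyes, Kalinda Xu, Walden Hoffmann, Chiara Tanaka. The first manager that appears in both chains is Kalinda Xu.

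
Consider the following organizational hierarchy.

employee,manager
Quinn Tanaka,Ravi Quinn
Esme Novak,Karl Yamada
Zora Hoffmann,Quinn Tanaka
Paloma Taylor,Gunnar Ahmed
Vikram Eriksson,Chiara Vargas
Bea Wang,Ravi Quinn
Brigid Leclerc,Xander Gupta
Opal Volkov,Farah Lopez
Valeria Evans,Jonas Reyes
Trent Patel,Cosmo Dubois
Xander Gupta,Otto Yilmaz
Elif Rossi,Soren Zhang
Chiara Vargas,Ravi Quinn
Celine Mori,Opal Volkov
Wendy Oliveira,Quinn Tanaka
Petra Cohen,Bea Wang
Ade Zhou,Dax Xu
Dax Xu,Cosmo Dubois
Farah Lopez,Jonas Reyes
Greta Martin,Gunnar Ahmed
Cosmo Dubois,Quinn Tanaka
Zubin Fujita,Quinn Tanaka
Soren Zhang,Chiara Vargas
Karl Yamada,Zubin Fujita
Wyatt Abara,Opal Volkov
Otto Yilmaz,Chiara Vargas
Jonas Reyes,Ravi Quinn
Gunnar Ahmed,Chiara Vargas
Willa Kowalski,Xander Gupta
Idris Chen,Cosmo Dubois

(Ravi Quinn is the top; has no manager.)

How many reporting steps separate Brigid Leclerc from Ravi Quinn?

4

Chain from Brigid Leclerc up to Ravi Quinn: Brigid Leclerc → Xander Gupta → Otto Yilmaz → Chiara Vargas → Ravi Quinn. That is 4 steps up, so Brigid Leclerc is 4 levels below Ravi Quinn.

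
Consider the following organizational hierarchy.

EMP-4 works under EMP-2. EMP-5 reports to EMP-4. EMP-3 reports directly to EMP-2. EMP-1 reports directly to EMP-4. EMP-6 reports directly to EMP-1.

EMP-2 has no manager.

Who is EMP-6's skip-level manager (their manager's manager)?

EMP-4

EMP-6 reports to EMP-1, and EMP-1 reports to EMP-4. So EMP-6's skip-level manager is EMP-4.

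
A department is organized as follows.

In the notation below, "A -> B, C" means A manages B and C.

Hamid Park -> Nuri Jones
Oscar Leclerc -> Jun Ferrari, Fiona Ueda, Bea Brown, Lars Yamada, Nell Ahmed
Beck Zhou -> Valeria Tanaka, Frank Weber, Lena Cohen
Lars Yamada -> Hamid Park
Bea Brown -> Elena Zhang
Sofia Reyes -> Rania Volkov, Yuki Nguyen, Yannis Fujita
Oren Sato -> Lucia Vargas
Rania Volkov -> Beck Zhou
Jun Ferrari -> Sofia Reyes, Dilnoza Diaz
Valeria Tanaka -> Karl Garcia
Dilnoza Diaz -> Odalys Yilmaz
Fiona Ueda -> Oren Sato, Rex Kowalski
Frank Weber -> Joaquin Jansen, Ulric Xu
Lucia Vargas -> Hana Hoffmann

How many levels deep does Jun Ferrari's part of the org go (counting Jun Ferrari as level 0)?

The longest chain under Jun Ferrari runs Jun Ferrari → Sofia Reyes → Rania Volkov → Beck Zhou → Frank Weber → Ulric Xu, which is 5 levels below Jun Ferrari.

5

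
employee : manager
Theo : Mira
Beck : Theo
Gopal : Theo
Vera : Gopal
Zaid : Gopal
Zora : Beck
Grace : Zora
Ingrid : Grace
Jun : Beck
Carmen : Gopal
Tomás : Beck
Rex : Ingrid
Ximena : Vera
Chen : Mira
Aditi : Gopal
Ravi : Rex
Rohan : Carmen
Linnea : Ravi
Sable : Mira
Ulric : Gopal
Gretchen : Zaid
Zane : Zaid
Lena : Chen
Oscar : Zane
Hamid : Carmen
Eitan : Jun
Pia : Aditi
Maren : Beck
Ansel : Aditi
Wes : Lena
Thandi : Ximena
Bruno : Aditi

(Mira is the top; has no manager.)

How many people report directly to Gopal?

Gopal directly manages Vera, Zaid, Carmen, Aditi, Ulric. That is 5 direct reports.

5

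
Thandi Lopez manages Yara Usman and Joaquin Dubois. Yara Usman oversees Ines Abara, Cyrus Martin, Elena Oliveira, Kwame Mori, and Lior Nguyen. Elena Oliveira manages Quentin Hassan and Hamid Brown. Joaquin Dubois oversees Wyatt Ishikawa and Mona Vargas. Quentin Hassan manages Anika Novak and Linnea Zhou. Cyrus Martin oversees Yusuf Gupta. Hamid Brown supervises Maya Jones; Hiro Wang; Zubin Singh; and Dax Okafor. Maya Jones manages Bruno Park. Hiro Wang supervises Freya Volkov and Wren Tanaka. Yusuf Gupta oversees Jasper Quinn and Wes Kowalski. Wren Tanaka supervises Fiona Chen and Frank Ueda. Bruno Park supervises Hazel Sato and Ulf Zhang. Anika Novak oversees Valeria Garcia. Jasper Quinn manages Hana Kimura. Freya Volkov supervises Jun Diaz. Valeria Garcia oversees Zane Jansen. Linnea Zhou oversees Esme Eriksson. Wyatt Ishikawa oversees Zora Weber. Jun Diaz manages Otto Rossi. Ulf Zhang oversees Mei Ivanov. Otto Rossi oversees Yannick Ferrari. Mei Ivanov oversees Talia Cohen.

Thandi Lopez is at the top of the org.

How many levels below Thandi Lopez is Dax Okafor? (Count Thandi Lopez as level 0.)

Chain from Dax Okafor up to Thandi Lopez: Dax Okafor → Hamid Brown → Elena Oliveira → Yara Usman → Thandi Lopez. That is 4 steps up, so Dax Okafor is 4 levels below Thandi Lopez.

4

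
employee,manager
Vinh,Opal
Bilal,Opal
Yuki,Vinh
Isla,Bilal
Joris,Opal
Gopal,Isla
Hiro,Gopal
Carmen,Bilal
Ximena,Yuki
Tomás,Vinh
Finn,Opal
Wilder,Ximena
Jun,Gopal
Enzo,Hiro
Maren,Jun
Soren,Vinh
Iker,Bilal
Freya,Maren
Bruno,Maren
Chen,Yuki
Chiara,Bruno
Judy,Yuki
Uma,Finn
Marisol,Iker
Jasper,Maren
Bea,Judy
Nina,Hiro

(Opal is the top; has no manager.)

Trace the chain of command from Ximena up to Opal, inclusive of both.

Ximena -> Yuki -> Vinh -> Opal

Ximena reports to Yuki. Yuki reports to Vinh. Vinh reports to Opal. Opal is at the top.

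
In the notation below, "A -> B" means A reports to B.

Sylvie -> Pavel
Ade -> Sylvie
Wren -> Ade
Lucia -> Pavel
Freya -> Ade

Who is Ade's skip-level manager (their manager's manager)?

Pavel

Ade reports to Sylvie, and Sylvie reports to Pavel. So Ade's skip-level manager is Pavel.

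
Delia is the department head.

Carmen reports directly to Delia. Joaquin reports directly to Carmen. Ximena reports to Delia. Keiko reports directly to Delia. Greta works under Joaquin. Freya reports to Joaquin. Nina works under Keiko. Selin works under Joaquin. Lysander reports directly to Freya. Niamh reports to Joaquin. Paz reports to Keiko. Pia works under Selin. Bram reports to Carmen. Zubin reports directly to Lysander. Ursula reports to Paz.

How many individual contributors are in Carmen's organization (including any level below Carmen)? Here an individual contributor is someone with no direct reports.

The people in Carmen's organization with no one reporting to them are Bram, Niamh, Pia, Zubin, Greta. That is 5.

5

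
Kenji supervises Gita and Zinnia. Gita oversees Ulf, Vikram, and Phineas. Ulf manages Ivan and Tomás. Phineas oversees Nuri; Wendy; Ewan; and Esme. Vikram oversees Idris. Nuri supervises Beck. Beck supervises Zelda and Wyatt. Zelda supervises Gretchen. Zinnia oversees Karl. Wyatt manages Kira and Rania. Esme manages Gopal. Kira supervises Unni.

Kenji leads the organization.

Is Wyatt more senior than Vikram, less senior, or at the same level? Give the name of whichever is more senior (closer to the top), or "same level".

Wyatt is 5 levels below Kenji; Vikram is 2. Vikram is higher.

Vikram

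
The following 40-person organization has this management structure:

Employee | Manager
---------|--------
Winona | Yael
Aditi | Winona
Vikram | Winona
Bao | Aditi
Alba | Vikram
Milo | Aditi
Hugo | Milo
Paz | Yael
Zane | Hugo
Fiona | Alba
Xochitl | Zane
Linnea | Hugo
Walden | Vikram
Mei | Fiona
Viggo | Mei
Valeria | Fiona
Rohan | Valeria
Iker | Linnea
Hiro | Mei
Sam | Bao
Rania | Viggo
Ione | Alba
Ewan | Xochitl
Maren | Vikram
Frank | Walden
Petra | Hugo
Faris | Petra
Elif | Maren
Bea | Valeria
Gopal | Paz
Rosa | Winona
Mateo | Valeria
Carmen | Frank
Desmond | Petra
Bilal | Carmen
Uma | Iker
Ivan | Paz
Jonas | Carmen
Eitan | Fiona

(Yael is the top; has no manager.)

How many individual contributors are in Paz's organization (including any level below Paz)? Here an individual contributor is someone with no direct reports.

2

The people in Paz's organization with no one reporting to them are Ivan, Gopal. That is 2.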